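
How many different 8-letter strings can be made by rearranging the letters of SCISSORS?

The 8 letters of SCISSORS have repeats: S appearing 4 times.
Dividing 8! = 40320 by 4! = 24 for the repeated letters gives 1680.

1680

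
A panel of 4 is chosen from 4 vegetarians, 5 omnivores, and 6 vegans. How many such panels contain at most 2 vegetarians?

1320

Split by how many vegetarians are chosen (0 through 2).
Sum: C(4,0)·C(11,4) + C(4,1)·C(11,3) + C(4,2)·C(11,2) = 330 + 660 + 330 = 1320.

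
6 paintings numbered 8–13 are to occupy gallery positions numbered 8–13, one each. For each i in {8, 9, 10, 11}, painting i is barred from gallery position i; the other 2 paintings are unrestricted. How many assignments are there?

362

Let Aᵢ (for 8 ≤ i ≤ 11) be the placements that put painting i in its forbidden gallery position. Any j of these fix j positions, leaving (6−j)! ways to fill the rest, and there are C(4,j) ways to pick which j.
By inclusion–exclusion, the number of valid placements is Σ_{j=0}^{4} (−1)^j C(4,j)·(6−j)!.
Computing: 720 − 480 + 144 − 24 + 2 = 362.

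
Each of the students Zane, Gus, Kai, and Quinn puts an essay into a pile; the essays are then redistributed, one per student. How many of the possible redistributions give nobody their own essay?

This is the derangement count D_4: permutations of 4 items with no fixed point.
By inclusion–exclusion this is Σ_{j=0}^{4} (−1)^j C(4,j)·(4−j)!.
Computing: 24 − 24 + 12 − 4 + 1 = 9.

9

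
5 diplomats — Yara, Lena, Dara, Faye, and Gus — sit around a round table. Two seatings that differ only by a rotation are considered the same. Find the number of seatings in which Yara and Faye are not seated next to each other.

12

Without the restriction there are (4)! = 24 seatings.
Seatings with Yara beside Faye: treat them as a block with 2 internal orders, giving 2 × (3)! = 12.
Subtracting, 24 − 12 = 12.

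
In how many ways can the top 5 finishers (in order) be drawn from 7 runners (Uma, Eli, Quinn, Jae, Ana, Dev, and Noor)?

There are 7 choices for 1st place, 6 for 2nd, and so on down to 3 for position 5.
That gives 7 × 6 × 5 × 4 × 3 = 2520.

2520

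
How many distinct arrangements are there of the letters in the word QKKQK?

The 5 letters of QKKQK have repeats: K appearing 3 times and Q appearing twice.
The number of distinct arrangements is 5!/(3!·2!) = 120/12 = 10.

10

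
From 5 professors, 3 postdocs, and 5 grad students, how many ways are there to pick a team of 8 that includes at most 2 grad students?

Split by how many grad students are chosen (0 through 2).
Sum: C(5,0)·C(8,8) + C(5,1)·C(8,7) + C(5,2)·C(8,6) = 1 + 40 + 280 = 321.

321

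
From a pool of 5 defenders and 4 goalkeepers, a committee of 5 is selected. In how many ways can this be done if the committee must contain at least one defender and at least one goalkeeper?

Total 5-person selections from all 9: C(9,5) = 126.
Subtract selections that omit an entire group: no defenders → C(4,5) = 0; no goalkeepers → C(5,5) = 1.
Both groups omitted at once is impossible, so 126 − 1 = 125.

125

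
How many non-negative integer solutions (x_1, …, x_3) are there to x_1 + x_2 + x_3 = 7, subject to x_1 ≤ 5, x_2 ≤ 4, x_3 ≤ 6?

26

Ignoring the caps, the number of non-negative solutions to x_1+…+x_3 = 7 is C(9,2) = 36.
Subtract solutions that violate a single cap (substitute x_i' = x_i − (cap_i+1)): x_1 ≥ 6 gives C(3,2) = 3; x_2 ≥ 5 gives C(4,2) = 6; x_3 ≥ 7 gives C(2,2) = 1. Together 10.
No two caps can be exceeded simultaneously, so the pair terms are all 0.
By inclusion–exclusion the count is 36 − 10 + 0 = 26.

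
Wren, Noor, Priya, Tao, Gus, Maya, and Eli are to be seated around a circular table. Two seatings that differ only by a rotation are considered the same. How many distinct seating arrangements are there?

720

Around a circle, 7 distinct people have 7!/7 = (6)! = 720 rotationally distinct seatings.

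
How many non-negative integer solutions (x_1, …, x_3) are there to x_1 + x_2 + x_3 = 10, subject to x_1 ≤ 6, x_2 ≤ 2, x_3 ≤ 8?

Ignoring the caps, the number of non-negative solutions to x_1+…+x_3 = 10 is C(12,2) = 66.
Subtract solutions that violate a single cap (substitute x_i' = x_i − (cap_i+1)): x_1 ≥ 7 gives C(5,2) = 10; x_2 ≥ 3 gives C(9,2) = 36; x_3 ≥ 9 gives C(3,2) = 3. Together 49.
Add back pairs where two caps are both exceeded: 1 + 0 + 0 = 1.
By inclusion–exclusion the count is 66 − 49 + 1 = 18.

18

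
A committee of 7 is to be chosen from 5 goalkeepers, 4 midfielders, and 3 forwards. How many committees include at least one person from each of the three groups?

With no constraint there are C(12,7) = 792 possible selections.
Selections missing a whole group: no goalkeepers → C(7,7) = 1; no midfielders → C(8,7) = 8; no forwards → C(9,7) = 36.
Add back selections omitting two groups (i.e. drawn from a single group): C(5,7) + C(4,7) + C(3,7) = 0.
By inclusion–exclusion: 792 − 45 + 0 = 747.

747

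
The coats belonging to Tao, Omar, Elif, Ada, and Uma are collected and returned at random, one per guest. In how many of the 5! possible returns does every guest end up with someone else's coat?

This is the derangement count D_5: permutations of 5 items with no fixed point.
By inclusion–exclusion this is Σ_{j=0}^{5} (−1)^j C(5,j)·(5−j)!.
Computing: 120 − 120 + 60 − 20 + 5 − 1 = 44.

44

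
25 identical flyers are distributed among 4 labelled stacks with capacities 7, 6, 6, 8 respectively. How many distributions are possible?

10

Without the upper bounds there are C(28,3) = 3276 ways to split 25 among 4 stacks.
Subtract solutions that violate a single cap (substitute x_i' = x_i − (cap_i+1)): x_1 ≥ 8 gives C(20,3) = 1140; x_2 ≥ 7 gives C(21,3) = 1330; x_3 ≥ 7 gives C(21,3) = 1330; x_4 ≥ 9 gives C(19,3) = 969. Together 4769.
Add back pairs where two caps are both exceeded: 286 + 286 + 165 + 364 + 220 + 220 = 1541.
Subtract triples: 20 + 4 + 4 + 10 = 38.
By inclusion–exclusion the count is 3276 − 4769 + 1541 − 38 = 10.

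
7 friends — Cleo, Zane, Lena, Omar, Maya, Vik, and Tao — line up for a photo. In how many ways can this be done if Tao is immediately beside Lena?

1440

Treat {Tao, Lena} as a single unit. There are 6 units to order, and the pair itself can be ordered 2 ways.
That gives 2 × 6! = 2 × 720 = 1440.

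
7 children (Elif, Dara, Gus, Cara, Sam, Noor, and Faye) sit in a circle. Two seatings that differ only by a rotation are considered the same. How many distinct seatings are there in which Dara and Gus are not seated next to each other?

Without the restriction there are (6)! = 720 seatings.
Those with Dara next to Gus: fuse the pair into one unit and seat 6 units around a circle — 2·(5)! = 240.
Subtracting, 720 − 240 = 480.

480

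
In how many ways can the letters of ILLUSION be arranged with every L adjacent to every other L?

Treat the 2 copies of L as a single block. The multiset to arrange is then {LL, I, I, N, O, S, U}, 7 items in all.
That gives (7)!/(2!) = 2520 arrangements.

2520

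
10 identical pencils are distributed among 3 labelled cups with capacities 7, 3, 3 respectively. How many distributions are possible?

10

Ignoring the caps, the number of non-negative solutions to x_1+…+x_3 = 10 is C(12,2) = 66.
Subtract solutions that violate a single cap (substitute x_i' = x_i − (cap_i+1)): x_1 ≥ 8 gives C(4,2) = 6; x_2 ≥ 4 gives C(8,2) = 28; x_3 ≥ 4 gives C(8,2) = 28. Together 62.
Add back pairs where two caps are both exceeded: 0 + 0 + 6 = 6.
By inclusion–exclusion the count is 66 − 62 + 6 = 10.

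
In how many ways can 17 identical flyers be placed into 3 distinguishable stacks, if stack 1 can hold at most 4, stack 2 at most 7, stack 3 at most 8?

6

By stars and bars, unrestricted non-negative solutions to x_1+…+x_3 = 17 number C(17+2,2) = 171.
Subtract solutions that violate a single cap (substitute x_i' = x_i − (cap_i+1)): x_1 ≥ 5 gives C(14,2) = 91; x_2 ≥ 8 gives C(11,2) = 55; x_3 ≥ 9 gives C(10,2) = 45. Together 191.
Add back pairs where two caps are both exceeded: 15 + 10 + 1 = 26.
By inclusion–exclusion the count is 171 − 191 + 26 = 6.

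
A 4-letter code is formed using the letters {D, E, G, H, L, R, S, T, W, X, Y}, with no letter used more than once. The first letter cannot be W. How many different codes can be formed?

7200

The first letter has 11−1 = 10 choices (anything except W).
The remaining 3 letters are filled from the other 10 symbols without repetition: 10 × 9 × 8 = 720.
Total: 10 × 720 = 7200.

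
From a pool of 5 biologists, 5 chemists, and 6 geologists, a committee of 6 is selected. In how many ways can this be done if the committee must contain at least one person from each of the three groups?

With no constraint there are C(16,6) = 8008 possible selections.
Selections missing a whole group: no biologists → C(11,6) = 462; no chemists → C(11,6) = 462; no geologists → C(10,6) = 210.
Add back selections omitting two groups (i.e. drawn from a single group): C(5,6) + C(5,6) + C(6,6) = 1.
By inclusion–exclusion: 8008 − 1134 + 1 = 6875.

6875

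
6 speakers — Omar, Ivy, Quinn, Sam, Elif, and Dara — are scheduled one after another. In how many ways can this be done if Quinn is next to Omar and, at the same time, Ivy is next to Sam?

Treat {Quinn,Omar} as one block (2 orders) and {Ivy,Sam} as another (2 orders).
That leaves 4 units to arrange: 2 × 2 × 4! = 4 × 24 = 96.

96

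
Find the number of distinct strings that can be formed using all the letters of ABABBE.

60

Letter multiplicities in ABABBE: A×2, B×3, E×1.
So there are 6! / (3!·2!) = 60 distinguishable arrangements.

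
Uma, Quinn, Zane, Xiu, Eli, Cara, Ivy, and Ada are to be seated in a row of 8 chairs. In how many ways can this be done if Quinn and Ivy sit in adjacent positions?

10080

Place the 6 others and the Quinn-Ivy pair as 7 objects in a line; the pair has 2 internal arrangements.
That gives 2 × 7! = 2 × 5040 = 10080.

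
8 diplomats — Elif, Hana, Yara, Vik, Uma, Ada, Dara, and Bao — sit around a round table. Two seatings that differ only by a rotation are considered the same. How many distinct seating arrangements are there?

5040

Fix one person's seat to break rotational symmetry; the remaining 7 people can be arranged in (7)! = 5040 ways.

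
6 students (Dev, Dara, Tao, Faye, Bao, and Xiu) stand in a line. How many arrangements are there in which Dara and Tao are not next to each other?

There are 6! = 720 arrangements in all. If Dara and Tao are adjacent, merging them into one block gives 2·(5)! = 240 arrangements.
Complementary counting: 720 − 240 = 480.

480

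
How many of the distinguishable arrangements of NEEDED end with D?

Fix D in the last position and arrange the remaining 5 letters.
Those 5 letters have E appearing 3 times, giving (5)!/(3!) = 20.

20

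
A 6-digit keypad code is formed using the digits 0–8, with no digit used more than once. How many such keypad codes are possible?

60480

Choose and order 6 of the 9 symbols: the first digit has 9 options, the next 8, and so on down to 4.
That product is 9 × 8 × 7 × 6 × 5 × 4 = 60480.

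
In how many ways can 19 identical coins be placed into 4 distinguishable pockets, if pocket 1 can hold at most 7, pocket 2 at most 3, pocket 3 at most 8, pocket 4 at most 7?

74

Without the upper bounds there are C(22,3) = 1540 ways to split 19 among 4 pockets.
Subtract solutions that violate a single cap (substitute x_i' = x_i − (cap_i+1)): x_1 ≥ 8 gives C(14,3) = 364; x_2 ≥ 4 gives C(18,3) = 816; x_3 ≥ 9 gives C(13,3) = 286; x_4 ≥ 8 gives C(14,3) = 364. Together 1830.
Add back pairs where two caps are both exceeded: 120 + 10 + 20 + 84 + 120 + 10 = 364.
By inclusion–exclusion the count is 1540 − 1830 + 364 = 74.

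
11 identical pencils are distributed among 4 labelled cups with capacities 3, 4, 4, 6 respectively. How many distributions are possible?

Without the upper bounds there are C(14,3) = 364 ways to split 11 among 4 cups.
Subtract solutions that violate a single cap (substitute x_i' = x_i − (cap_i+1)): x_1 ≥ 4 gives C(10,3) = 120; x_2 ≥ 5 gives C(9,3) = 84; x_3 ≥ 5 gives C(9,3) = 84; x_4 ≥ 7 gives C(7,3) = 35. Together 323.
Add back pairs where two caps are both exceeded: 10 + 10 + 1 + 4 + 0 + 0 = 25.
By inclusion–exclusion the count is 364 − 323 + 25 = 66.

66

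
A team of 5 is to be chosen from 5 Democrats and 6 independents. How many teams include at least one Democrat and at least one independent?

Unrestricted: C(11,5) = 462 ways to pick any 5 of the 11.
Selections missing a whole group: no Democrats → C(6,5) = 6; no independents → C(5,5) = 1.
Both groups omitted at once is impossible, so 462 − 7 = 455.

455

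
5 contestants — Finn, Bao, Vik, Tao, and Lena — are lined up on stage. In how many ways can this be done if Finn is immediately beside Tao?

48

Place the 3 others and the Finn-Tao pair as 4 objects in a line; the pair has 2 internal arrangements.
That gives 2 × 4! = 2 × 24 = 48.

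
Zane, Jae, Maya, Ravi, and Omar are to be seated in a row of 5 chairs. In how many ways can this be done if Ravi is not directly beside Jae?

72

Of the 5! = 120 arrangements, those with Ravi and Jae adjacent number 2 × 4! = 48 (treat the pair as a block with 2 internal orders).
So 120 − 48 = 72 arrangements keep them apart.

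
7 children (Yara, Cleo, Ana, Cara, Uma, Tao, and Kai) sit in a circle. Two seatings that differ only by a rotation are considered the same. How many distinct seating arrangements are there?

720

Fix one person's seat to break rotational symmetry; the remaining 6 people can be arranged in (6)! = 720 ways.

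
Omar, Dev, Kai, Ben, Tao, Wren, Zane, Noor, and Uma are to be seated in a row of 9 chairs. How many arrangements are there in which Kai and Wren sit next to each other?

80640

Place the 7 others and the Kai-Wren pair as 8 objects in a line; the pair has 2 internal arrangements.
That gives 2 × 8! = 2 × 40320 = 80640.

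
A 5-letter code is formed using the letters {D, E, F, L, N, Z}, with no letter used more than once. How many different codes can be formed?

With no repetition, fill the 5 letters in order: 6 choices, then 5, down to 2.
6 × 5 × 4 × 3 × 2 = 720.

720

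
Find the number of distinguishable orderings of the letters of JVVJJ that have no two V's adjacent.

6

Total arrangements of JVVJJ: 5!/(3!·2!) = 10.
Arrangements with the V's together: treat VV as one letter, giving (4)!/(3!) = 4.
Hence 10 − 4 = 6.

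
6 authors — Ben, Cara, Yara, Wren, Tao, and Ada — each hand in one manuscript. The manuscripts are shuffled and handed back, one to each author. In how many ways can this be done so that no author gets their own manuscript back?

This is the derangement count D_6: permutations of 6 items with no fixed point.
By inclusion–exclusion this is Σ_{j=0}^{6} (−1)^j C(6,j)·(6−j)!.
Computing: 720 − 720 + 360 − 120 + 30 − 6 + 1 = 265.

265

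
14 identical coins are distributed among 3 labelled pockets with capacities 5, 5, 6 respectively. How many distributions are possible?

Without the upper bounds there are C(16,2) = 120 ways to split 14 among 3 pockets.
Subtract solutions that violate a single cap (substitute x_i' = x_i − (cap_i+1)): x_1 ≥ 6 gives C(10,2) = 45; x_2 ≥ 6 gives C(10,2) = 45; x_3 ≥ 7 gives C(9,2) = 36. Together 126.
Add back pairs where two caps are both exceeded: 6 + 3 + 3 = 12.
By inclusion–exclusion the count is 120 − 126 + 12 = 6.

6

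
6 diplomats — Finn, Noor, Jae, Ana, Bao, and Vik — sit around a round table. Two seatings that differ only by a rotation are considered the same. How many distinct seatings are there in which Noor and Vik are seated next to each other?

Glue Noor and Vik into a block (2 internal orders). Seating 5 units around a circle gives (4)! arrangements.
So 2 × (4)! = 2 × 24 = 48.

48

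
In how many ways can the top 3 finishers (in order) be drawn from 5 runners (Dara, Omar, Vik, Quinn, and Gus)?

There are 5 choices for 1st place, 4 for 2nd, and 3 for 3rd.
That gives 5 × 4 × 3 = 60.

60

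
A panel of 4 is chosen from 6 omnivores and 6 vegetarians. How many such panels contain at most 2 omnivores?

Split by how many omnivores are chosen (0 through 2).
Sum: C(6,0)·C(6,4) + C(6,1)·C(6,3) + C(6,2)·C(6,2) = 15 + 120 + 225 = 360.

360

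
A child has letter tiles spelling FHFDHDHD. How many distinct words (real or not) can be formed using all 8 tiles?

560

Letter multiplicities in FHFDHDHD: D×3, F×2, H×3.
Dividing 8! = 40320 by 3!·3!·2! = 72 for the repeated letters gives 560.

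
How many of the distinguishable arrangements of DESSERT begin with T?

With the first slot taken by T, it remains to arrange the other 6 letters (DESSER).
Those 6 letters have E appearing twice and S appearing twice, giving (6)!/(2!·2!) = 180.

180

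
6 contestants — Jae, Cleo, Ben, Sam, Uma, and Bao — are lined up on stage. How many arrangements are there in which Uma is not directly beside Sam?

480

Of the 6! = 720 arrangements, those with Uma and Sam adjacent number 2 × 5! = 240 (treat the pair as a block with 2 internal orders).
Complementary counting: 720 − 240 = 480.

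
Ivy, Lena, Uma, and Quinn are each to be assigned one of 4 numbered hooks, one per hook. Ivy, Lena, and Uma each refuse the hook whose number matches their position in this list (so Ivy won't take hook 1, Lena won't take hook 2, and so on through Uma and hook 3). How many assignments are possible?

11

Let Aᵢ (for i ∈ {1, 2, 3}) be the placements that put person i in their forbidden hook. Any j of these fix j positions, leaving (4−j)! ways to fill the rest, and there are C(3,j) ways to pick which j.
By inclusion–exclusion, the number of valid placements is Σ_{j=0}^{3} (−1)^j C(3,j)·(4−j)!.
Computing: 24 − 18 + 6 − 1 = 11.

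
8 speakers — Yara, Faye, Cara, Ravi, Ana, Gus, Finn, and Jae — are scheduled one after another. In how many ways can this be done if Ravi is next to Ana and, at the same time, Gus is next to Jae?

Treat {Ravi,Ana} as one block (2 orders) and {Gus,Jae} as another (2 orders).
That leaves 6 units to arrange: 2 × 2 × 6! = 4 × 720 = 2880.

2880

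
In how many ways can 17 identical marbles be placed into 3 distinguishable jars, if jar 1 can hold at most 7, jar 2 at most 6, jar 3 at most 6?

Ignoring the caps, the number of non-negative solutions to x_1+…+x_3 = 17 is C(19,2) = 171.
Subtract solutions that violate a single cap (substitute x_i' = x_i − (cap_i+1)): x_1 ≥ 8 gives C(11,2) = 55; x_2 ≥ 7 gives C(12,2) = 66; x_3 ≥ 7 gives C(12,2) = 66. Together 187.
Add back pairs where two caps are both exceeded: 6 + 6 + 10 = 22.
By inclusion–exclusion the count is 171 − 187 + 22 = 6.

6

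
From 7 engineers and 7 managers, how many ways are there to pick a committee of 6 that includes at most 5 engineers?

Split by how many engineers are chosen (0 through 5).
Sum: C(7,0)·C(7,6) + C(7,1)·C(7,5) + C(7,2)·C(7,4) + C(7,3)·C(7,3) + C(7,4)·C(7,2) + C(7,5)·C(7,1) = 7 + 147 + 735 + 1225 + 735 + 147 = 2996.

2996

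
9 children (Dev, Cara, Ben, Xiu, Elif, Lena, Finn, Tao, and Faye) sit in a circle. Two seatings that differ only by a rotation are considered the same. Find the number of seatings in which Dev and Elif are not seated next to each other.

30240

Without the restriction there are (8)! = 40320 seatings.
Those with Dev next to Elif: fuse the pair into one unit and seat 8 units around a circle — 2·(7)! = 10080.
Subtracting, 40320 − 10080 = 30240.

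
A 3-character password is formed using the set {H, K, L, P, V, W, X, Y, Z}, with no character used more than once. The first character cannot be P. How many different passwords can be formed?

The first character has 9−1 = 8 choices (anything except P).
The remaining 2 characters are filled from the other 8 symbols without repetition: 8 × 7 = 56.
Total: 8 × 56 = 448.

448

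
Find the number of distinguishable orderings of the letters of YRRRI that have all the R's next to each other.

6

Treat the 3 copies of R as a single block. The multiset to arrange is then {RRR, I, Y}, 3 items in all.
All 3 items are distinct, so there are (3)! = 6 arrangements.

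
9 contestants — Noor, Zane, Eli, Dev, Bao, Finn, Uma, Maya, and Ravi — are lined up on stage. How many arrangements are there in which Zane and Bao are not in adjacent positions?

Of the 9! = 362880 arrangements, those with Zane and Bao adjacent number 2 × 8! = 80640 (treat the pair as a block with 2 internal orders).
So 362880 − 80640 = 282240 arrangements keep them apart.

282240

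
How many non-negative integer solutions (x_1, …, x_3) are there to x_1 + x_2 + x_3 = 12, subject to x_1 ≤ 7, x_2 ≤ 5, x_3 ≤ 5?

21

Without the upper bounds there are C(14,2) = 91 ways to split 12 among 3 variables.
Subtract solutions that violate a single cap (substitute x_i' = x_i − (cap_i+1)): x_1 ≥ 8 gives C(6,2) = 15; x_2 ≥ 6 gives C(8,2) = 28; x_3 ≥ 6 gives C(8,2) = 28. Together 71.
Add back pairs where two caps are both exceeded: 0 + 0 + 1 = 1.
By inclusion–exclusion the count is 91 − 71 + 1 = 21.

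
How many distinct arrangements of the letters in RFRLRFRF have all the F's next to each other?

30

Treat the 3 copies of F as a single block. The multiset to arrange is then {FFF, L, R, R, R, R}, 6 items in all.
That gives (6)!/(4!) = 30 arrangements.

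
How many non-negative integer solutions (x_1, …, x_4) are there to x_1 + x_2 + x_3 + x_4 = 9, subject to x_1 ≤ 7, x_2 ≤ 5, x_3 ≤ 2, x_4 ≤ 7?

109

Ignoring the caps, the number of non-negative solutions to x_1+…+x_4 = 9 is C(12,3) = 220.
Subtract solutions that violate a single cap (substitute x_i' = x_i − (cap_i+1)): x_1 ≥ 8 gives C(4,3) = 4; x_2 ≥ 6 gives C(6,3) = 20; x_3 ≥ 3 gives C(9,3) = 84; x_4 ≥ 8 gives C(4,3) = 4. Together 112.
Add back pairs where two caps are both exceeded: 0 + 0 + 0 + 1 + 0 + 0 = 1.
By inclusion–exclusion the count is 220 − 112 + 1 = 109.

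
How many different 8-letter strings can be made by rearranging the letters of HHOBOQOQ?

1680

HHOBOQOQ has 8 letters with H appearing twice, O appearing 3 times, and Q appearing twice.
The number of distinct arrangements is 8!/(3!·2!·2!) = 40320/24 = 1680.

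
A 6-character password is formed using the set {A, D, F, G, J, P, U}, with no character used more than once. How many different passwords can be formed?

5040

With no repetition, fill the 6 characters in order: 7 choices, then 6, down to 2.
7 × 6 × 5 × 4 × 3 × 2 = 5040.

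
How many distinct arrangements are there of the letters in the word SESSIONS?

1680

The 8 letters of SESSIONS have repeats: S appearing 4 times.
The number of distinct arrangements is 8!/(4!) = 40320/24 = 1680.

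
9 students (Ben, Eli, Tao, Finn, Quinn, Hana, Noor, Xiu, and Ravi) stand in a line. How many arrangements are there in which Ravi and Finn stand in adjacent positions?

Place the 7 others and the Ravi-Finn pair as 8 objects in a line; the pair has 2 internal arrangements.
That gives 2 × 8! = 2 × 40320 = 80640.

80640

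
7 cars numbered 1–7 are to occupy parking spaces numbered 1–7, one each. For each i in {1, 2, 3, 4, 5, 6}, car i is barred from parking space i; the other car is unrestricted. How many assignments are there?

2119

Let Aᵢ (for 1 ≤ i ≤ 6) be the placements that put car i in its forbidden parking space. Any j of these fix j positions, leaving (7−j)! ways to fill the rest, and there are C(6,j) ways to pick which j.
By inclusion–exclusion, the number of valid placements is Σ_{j=0}^{6} (−1)^j C(6,j)·(7−j)!.
Computing: 5040 − 4320 + 1800 − 480 + 90 − 12 + 1 = 2119.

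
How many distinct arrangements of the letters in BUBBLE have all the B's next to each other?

Treat the 3 copies of B as a single block. The multiset to arrange is then {BBB, E, L, U}, 4 items in all.
All 4 items are distinct, so there are (4)! = 24 arrangements.

24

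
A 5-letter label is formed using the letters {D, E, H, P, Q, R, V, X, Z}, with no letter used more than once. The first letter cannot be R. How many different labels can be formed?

13440

The first letter has 9−1 = 8 choices (anything except R).
The remaining 4 letters are filled from the other 8 symbols without repetition: 8 × 7 × 6 × 5 = 1680.
Total: 8 × 1680 = 13440.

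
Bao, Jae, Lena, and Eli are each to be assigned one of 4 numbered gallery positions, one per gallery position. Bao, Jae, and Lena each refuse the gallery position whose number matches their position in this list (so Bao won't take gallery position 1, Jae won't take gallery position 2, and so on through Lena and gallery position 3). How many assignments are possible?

11

Let Aᵢ (for i ∈ {1, 2, 3}) be the placements that put person i in their forbidden gallery position. Any j of these fix j positions, leaving (4−j)! ways to fill the rest, and there are C(3,j) ways to pick which j.
By inclusion–exclusion, the number of valid placements is Σ_{j=0}^{3} (−1)^j C(3,j)·(4−j)!.
Computing: 24 − 18 + 6 − 1 = 11.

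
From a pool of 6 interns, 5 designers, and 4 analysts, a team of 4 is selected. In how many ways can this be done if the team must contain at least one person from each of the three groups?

Unrestricted: C(15,4) = 1365 ways to pick any 4 of the 15.
Selections missing a whole group: no interns → C(9,4) = 126; no designers → C(10,4) = 210; no analysts → C(11,4) = 330.
Add back selections omitting two groups (i.e. drawn from a single group): C(6,4) + C(5,4) + C(4,4) = 21.
By inclusion–exclusion: 1365 − 666 + 21 = 720.

720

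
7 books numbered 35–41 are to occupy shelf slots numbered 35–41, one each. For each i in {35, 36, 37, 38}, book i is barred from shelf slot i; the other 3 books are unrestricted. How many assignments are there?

2790

Let Aᵢ (for 35 ≤ i ≤ 38) be the placements that put book i in its forbidden shelf slot. Any j of these fix j positions, leaving (7−j)! ways to fill the rest, and there are C(4,j) ways to pick which j.
By inclusion–exclusion, the number of valid placements is Σ_{j=0}^{4} (−1)^j C(4,j)·(7−j)!.
Computing: 5040 − 2880 + 720 − 96 + 6 = 2790.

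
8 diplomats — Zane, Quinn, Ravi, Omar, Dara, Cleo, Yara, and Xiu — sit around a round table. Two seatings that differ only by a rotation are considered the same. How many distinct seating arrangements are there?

5040

Around a circle, 8 distinct people have 8!/8 = (7)! = 5040 rotationally distinct seatings.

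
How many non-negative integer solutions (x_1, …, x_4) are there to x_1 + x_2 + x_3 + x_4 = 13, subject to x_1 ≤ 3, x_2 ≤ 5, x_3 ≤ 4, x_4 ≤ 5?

34

Without the upper bounds there are C(16,3) = 560 ways to split 13 among 4 variables.
Subtract solutions that violate a single cap (substitute x_i' = x_i − (cap_i+1)): x_1 ≥ 4 gives C(12,3) = 220; x_2 ≥ 6 gives C(10,3) = 120; x_3 ≥ 5 gives C(11,3) = 165; x_4 ≥ 6 gives C(10,3) = 120. Together 625.
Add back pairs where two caps are both exceeded: 20 + 35 + 20 + 10 + 4 + 10 = 99.
By inclusion–exclusion the count is 560 − 625 + 99 = 34.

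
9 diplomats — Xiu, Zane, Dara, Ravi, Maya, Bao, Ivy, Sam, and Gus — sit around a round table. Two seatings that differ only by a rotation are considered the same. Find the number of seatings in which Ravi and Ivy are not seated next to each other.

30240

All circular seatings of 9 people number (8)! = 40320.
Seatings with Ravi beside Ivy: treat them as a block with 2 internal orders, giving 2 × (7)! = 10080.
Subtracting, 40320 − 10080 = 30240.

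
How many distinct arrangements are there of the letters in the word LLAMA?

Letter multiplicities in LLAMA: A×2, L×2, M×1.
The number of distinct arrangements is 5!/(2!·2!) = 120/4 = 30.

30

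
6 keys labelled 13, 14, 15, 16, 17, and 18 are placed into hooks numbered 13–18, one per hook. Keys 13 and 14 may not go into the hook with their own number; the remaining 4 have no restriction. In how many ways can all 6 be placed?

504

Let Aᵢ (for i ∈ {13, 14}) be the placements that put key i in its forbidden hook. Any j of these fix j positions, leaving (6−j)! ways to fill the rest, and there are C(2,j) ways to pick which j.
By inclusion–exclusion, the number of valid placements is Σ_{j=0}^{2} (−1)^j C(2,j)·(6−j)!.
Computing: 720 − 240 + 24 = 504.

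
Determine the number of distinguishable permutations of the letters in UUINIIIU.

280

The 8 letters of UUINIIIU have repeats: I appearing 4 times and U appearing 3 times.
The number of distinct arrangements is 8!/(4!·3!) = 40320/144 = 280.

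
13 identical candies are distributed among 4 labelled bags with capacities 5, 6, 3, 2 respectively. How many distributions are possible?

Without the upper bounds there are C(16,3) = 560 ways to split 13 among 4 bags.
Subtract solutions that violate a single cap (substitute x_i' = x_i − (cap_i+1)): x_1 ≥ 6 gives C(10,3) = 120; x_2 ≥ 7 gives C(9,3) = 84; x_3 ≥ 4 gives C(12,3) = 220; x_4 ≥ 3 gives C(13,3) = 286. Together 710.
Add back pairs where two caps are both exceeded: 1 + 20 + 35 + 10 + 20 + 84 = 170.
Subtract triples: 0 + 0 + 1 + 0 = 1.
By inclusion–exclusion the count is 560 − 710 + 170 − 1 = 19.

19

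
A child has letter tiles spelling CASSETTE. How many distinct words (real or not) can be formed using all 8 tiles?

CASSETTE has 8 letters with E appearing twice, S appearing twice, and T appearing twice.
So there are 8! / (2!·2!·2!) = 5040 distinguishable arrangements.

5040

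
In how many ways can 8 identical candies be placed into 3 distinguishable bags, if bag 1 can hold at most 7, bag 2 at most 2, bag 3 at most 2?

Without the upper bounds there are C(10,2) = 45 ways to split 8 among 3 bags.
Subtract solutions that violate a single cap (substitute x_i' = x_i − (cap_i+1)): x_1 ≥ 8 gives C(2,2) = 1; x_2 ≥ 3 gives C(7,2) = 21; x_3 ≥ 3 gives C(7,2) = 21. Together 43.
Add back pairs where two caps are both exceeded: 0 + 0 + 6 = 6.
By inclusion–exclusion the count is 45 − 43 + 6 = 8.

8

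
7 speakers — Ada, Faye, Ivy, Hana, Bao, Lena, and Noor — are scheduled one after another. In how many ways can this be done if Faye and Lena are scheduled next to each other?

1440

Treat {Faye, Lena} as a single unit. There are 6 units to order, and the pair itself can be ordered 2 ways.
So the count is 2·(6)! = 1440.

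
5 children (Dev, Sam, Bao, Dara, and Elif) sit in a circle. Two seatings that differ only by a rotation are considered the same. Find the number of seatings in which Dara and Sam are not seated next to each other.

Without the restriction there are (4)! = 24 seatings.
Those with Dara next to Sam: fuse the pair into one unit and seat 4 units around a circle — 2·(3)! = 12.
Subtracting, 24 − 12 = 12.

12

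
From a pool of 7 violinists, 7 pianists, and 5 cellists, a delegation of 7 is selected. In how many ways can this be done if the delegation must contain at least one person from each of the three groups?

Unrestricted: C(19,7) = 50388 ways to pick any 7 of the 19.
Subtract selections that omit an entire group: no violinists → C(12,7) = 792; no pianists → C(12,7) = 792; no cellists → C(14,7) = 3432.
Add back selections omitting two groups (i.e. drawn from a single group): C(7,7) + C(7,7) + C(5,7) = 2.
By inclusion–exclusion: 50388 − 5016 + 2 = 45374.

45374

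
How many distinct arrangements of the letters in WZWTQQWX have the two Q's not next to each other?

There are 8!/(3!·2!) = 3360 arrangements of WZWTQQWX in total.
If the two Q's are adjacent, glue them into one block, leaving 7 items to arrange: (7)!/(3!) = 840 ways.
Hence 3360 − 840 = 2520.

2520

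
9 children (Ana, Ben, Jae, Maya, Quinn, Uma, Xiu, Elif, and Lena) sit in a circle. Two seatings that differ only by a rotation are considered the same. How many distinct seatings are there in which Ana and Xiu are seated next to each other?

Glue Ana and Xiu into a block (2 internal orders). Seating 8 units around a circle gives (7)! arrangements.
So 2 × (7)! = 2 × 5040 = 10080.

10080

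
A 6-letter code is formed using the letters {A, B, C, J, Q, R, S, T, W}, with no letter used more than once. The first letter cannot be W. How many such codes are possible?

The first letter has 9−1 = 8 choices (anything except W).
The remaining 5 letters are filled from the other 8 symbols without repetition: 8 × 7 × 6 × 5 × 4 = 6720.
Total: 8 × 6720 = 53760.

53760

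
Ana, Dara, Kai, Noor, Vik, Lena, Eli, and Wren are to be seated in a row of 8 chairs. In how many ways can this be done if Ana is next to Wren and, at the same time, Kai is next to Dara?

Treat {Ana,Wren} as one block (2 orders) and {Kai,Dara} as another (2 orders).
That leaves 6 units to arrange: 2 × 2 × 6! = 4 × 720 = 2880.

2880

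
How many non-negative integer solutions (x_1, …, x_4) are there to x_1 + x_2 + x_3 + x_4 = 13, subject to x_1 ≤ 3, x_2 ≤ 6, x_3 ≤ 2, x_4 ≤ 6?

30

Ignoring the caps, the number of non-negative solutions to x_1+…+x_4 = 13 is C(16,3) = 560.
Subtract solutions that violate a single cap (substitute x_i' = x_i − (cap_i+1)): x_1 ≥ 4 gives C(12,3) = 220; x_2 ≥ 7 gives C(9,3) = 84; x_3 ≥ 3 gives C(13,3) = 286; x_4 ≥ 7 gives C(9,3) = 84. Together 674.
Add back pairs where two caps are both exceeded: 10 + 84 + 10 + 20 + 0 + 20 = 144.
By inclusion–exclusion the count is 560 − 674 + 144 = 30.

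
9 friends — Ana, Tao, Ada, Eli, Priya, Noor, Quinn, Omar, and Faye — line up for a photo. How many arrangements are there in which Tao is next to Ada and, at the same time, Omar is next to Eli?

20160

Treat {Tao,Ada} as one block (2 orders) and {Omar,Eli} as another (2 orders).
That leaves 7 units to arrange: 2 × 2 × 7! = 4 × 5040 = 20160.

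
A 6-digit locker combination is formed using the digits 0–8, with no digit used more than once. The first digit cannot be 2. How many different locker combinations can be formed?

The first digit has 9−1 = 8 choices (anything except 2).
The remaining 5 digits are filled from the other 8 symbols without repetition: 8 × 7 × 6 × 5 × 4 = 6720.
Total: 8 × 6720 = 53760.

53760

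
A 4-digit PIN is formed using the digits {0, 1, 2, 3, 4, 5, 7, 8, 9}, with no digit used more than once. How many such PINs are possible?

This is a permutation of 4 out of 9: P(9,4) = 9!/5!.
That product is 9 × 8 × 7 × 6 = 3024.

3024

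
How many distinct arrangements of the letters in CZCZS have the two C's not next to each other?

Total arrangements of CZCZS: 5!/(2!·2!) = 30.
If the two C's are adjacent, glue them into one block, leaving 4 items to arrange: (4)!/(2!) = 12 ways.
Hence 30 − 12 = 18.

18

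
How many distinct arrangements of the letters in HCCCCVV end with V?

30

Fix V in the last position and arrange the remaining 6 letters.
Those 6 letters have C appearing 4 times, giving (6)!/(4!) = 30.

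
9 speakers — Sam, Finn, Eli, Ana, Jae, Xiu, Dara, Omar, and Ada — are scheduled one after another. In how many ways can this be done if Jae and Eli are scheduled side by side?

Glue Jae and Eli into one block (2 internal orders), leaving 8 units to arrange in a row.
So the count is 2·(8)! = 80640.

80640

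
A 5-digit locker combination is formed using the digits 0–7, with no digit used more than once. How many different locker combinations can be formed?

6720

With no repetition, fill the 5 digits in order: 8 choices, then 7, down to 4.
That product is 8 × 7 × 6 × 5 × 4 = 6720.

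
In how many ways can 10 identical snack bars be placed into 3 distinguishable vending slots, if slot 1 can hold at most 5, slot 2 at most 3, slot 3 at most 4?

Without the upper bounds there are C(12,2) = 66 ways to split 10 among 3 vending slots.
Subtract solutions that violate a single cap (substitute x_i' = x_i − (cap_i+1)): x_1 ≥ 6 gives C(6,2) = 15; x_2 ≥ 4 gives C(8,2) = 28; x_3 ≥ 5 gives C(7,2) = 21. Together 64.
Add back pairs where two caps are both exceeded: 1 + 0 + 3 = 4.
By inclusion–exclusion the count is 66 − 64 + 4 = 6.

6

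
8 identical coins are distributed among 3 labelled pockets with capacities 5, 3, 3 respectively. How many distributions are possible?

By stars and bars, unrestricted non-negative solutions to x_1+…+x_3 = 8 number C(8+2,2) = 45.
Subtract solutions that violate a single cap (substitute x_i' = x_i − (cap_i+1)): x_1 ≥ 6 gives C(4,2) = 6; x_2 ≥ 4 gives C(6,2) = 15; x_3 ≥ 4 gives C(6,2) = 15. Together 36.
Add back pairs where two caps are both exceeded: 0 + 0 + 1 = 1.
By inclusion–exclusion the count is 45 − 36 + 1 = 10.

10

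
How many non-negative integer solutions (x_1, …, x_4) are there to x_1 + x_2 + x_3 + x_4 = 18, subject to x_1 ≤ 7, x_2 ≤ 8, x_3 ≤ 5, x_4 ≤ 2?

31

Ignoring the caps, the number of non-negative solutions to x_1+…+x_4 = 18 is C(21,3) = 1330.
Subtract solutions that violate a single cap (substitute x_i' = x_i − (cap_i+1)): x_1 ≥ 8 gives C(13,3) = 286; x_2 ≥ 9 gives C(12,3) = 220; x_3 ≥ 6 gives C(15,3) = 455; x_4 ≥ 3 gives C(18,3) = 816. Together 1777.
Add back pairs where two caps are both exceeded: 4 + 35 + 120 + 20 + 84 + 220 = 483.
Subtract triples: 0 + 0 + 4 + 1 = 5.
By inclusion–exclusion the count is 1330 − 1777 + 483 − 5 = 31.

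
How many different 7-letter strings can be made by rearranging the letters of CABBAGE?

1260

Letter multiplicities in CABBAGE: A×2, B×2, C×1, E×1, G×1.
Dividing 7! = 5040 by 2!·2! = 4 for the repeated letters gives 1260.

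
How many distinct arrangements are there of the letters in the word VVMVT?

20

The 5 letters of VVMVT have repeats: V appearing 3 times.
Dividing 5! = 120 by 3! = 6 for the repeated letters gives 20.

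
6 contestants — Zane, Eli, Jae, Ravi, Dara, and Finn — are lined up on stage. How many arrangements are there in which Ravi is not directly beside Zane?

There are 6! = 720 arrangements in all. If Ravi and Zane are adjacent, merging them into one block gives 2·(5)! = 240 arrangements.
Complementary counting: 720 − 240 = 480.

480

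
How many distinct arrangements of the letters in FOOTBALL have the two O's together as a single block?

Treat the 2 copies of O as a single block. The multiset to arrange is then {OO, A, B, F, L, L, T}, 7 items in all.
That gives (7)!/(2!) = 2520 arrangements.

2520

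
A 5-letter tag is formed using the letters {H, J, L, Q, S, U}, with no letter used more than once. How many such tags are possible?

This is a permutation of 5 out of 6: P(6,5) = 6!/1!.
6 × 5 × 4 × 3 × 2 = 720.

720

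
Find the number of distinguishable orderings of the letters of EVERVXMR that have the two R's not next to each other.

3780

There are 8!/(2!·2!·2!) = 5040 arrangements of EVERVXMR in total.
Arrangements with the R's together: treat RR as one letter, giving (7)!/(2!·2!) = 1260.
Subtracting, 5040 − 1260 = 3780 arrangements keep the R's apart.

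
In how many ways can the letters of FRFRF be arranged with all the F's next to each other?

3

Treat the 3 copies of F as a single block. The multiset to arrange is then {FFF, R, R}, 3 items in all.
That gives (3)!/(2!) = 3 arrangements.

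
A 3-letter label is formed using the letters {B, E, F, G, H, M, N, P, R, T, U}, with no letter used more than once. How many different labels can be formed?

This is a permutation of 3 out of 11: P(11,3) = 11!/8!.
11 × 10 × 9 = 990.

990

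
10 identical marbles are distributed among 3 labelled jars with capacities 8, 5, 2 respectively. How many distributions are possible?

Without the upper bounds there are C(12,2) = 66 ways to split 10 among 3 jars.
Subtract solutions that violate a single cap (substitute x_i' = x_i − (cap_i+1)): x_1 ≥ 9 gives C(3,2) = 3; x_2 ≥ 6 gives C(6,2) = 15; x_3 ≥ 3 gives C(9,2) = 36. Together 54.
Add back pairs where two caps are both exceeded: 0 + 0 + 3 = 3.
By inclusion–exclusion the count is 66 − 54 + 3 = 15.

15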